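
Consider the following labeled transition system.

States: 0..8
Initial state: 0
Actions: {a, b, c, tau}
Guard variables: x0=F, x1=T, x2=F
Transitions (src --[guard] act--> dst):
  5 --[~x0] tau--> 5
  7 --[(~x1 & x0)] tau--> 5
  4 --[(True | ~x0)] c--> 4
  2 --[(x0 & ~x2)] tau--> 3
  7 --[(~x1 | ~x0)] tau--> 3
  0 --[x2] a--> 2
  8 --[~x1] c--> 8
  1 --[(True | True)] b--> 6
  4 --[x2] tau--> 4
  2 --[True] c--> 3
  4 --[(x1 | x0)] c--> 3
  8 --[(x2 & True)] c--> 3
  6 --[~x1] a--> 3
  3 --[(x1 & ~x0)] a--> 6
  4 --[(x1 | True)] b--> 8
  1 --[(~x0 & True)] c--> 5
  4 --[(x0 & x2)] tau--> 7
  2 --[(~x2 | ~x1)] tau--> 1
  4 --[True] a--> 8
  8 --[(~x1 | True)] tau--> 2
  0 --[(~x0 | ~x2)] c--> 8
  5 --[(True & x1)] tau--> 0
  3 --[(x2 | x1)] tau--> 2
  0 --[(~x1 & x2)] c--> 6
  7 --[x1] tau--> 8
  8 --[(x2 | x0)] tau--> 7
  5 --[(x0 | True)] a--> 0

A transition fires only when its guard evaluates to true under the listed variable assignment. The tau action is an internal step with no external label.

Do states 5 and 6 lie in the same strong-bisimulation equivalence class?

Refine partition for ~:
  round 0: {{0,1,2,3,4,5,6,7,8}}
  round 1: {{0},{1},{2},{3,5},{4},{6},{7,8}}
  round 2: {{0},{1},{2},{3},{4},{5},{6},{7},{8}}
Fixed point at round 3; 9 class(es).
class of 5: {5}; class of 6: {6}

Answer: NOT BISIMILAR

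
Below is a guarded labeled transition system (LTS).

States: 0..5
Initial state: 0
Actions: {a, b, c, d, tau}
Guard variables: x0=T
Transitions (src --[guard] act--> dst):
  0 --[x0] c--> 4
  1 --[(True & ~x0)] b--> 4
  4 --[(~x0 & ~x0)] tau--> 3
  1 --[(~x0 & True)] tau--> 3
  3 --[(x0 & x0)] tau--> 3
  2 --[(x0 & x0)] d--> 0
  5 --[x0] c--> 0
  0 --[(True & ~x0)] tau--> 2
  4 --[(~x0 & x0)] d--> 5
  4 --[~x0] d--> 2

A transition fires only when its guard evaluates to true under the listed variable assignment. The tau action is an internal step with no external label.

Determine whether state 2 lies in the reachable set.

Answer: UNREACHABLE

Working:
4 transition(s) survive guard evaluation.
L0 = {0}
L1 = {4}  total {0,4}
R = {0,4}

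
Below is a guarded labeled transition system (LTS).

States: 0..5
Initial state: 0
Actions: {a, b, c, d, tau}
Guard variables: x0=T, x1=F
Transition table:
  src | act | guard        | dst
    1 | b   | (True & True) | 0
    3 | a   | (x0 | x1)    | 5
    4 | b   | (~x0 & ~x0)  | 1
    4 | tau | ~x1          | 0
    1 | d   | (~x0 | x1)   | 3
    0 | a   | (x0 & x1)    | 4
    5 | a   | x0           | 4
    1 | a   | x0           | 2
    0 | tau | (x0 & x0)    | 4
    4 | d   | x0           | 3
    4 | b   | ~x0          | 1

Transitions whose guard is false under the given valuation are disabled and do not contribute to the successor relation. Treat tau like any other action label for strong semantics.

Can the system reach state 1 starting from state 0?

7 transition(s) survive guard evaluation.
L0 = {0}
L1 = {4}  cumulative {0,4}
L2 = {3}  cumulative {0,3,4}
L3 = {5}  cumulative {0,3,4,5}
Reachable = {0,3,4,5}

Answer: UNREACHABLE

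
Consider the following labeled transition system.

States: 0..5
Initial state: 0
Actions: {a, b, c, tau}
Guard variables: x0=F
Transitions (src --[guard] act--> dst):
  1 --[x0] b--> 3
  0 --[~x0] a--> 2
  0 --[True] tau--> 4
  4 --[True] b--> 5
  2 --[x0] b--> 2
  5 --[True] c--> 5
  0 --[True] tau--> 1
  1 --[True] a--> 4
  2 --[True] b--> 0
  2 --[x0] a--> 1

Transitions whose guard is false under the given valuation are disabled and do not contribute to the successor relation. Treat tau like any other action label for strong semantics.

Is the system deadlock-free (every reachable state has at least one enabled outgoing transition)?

Reach set: {0,1,2,4,5}
  0: a→2  tau→1  tau→4  [deg 3]
  1: a→4  [deg 1]
  2: b→0  [deg 1]
  4: b→5  [deg 1]
  5: c→5  [deg 1]

Answer: DEADLOCK-FREE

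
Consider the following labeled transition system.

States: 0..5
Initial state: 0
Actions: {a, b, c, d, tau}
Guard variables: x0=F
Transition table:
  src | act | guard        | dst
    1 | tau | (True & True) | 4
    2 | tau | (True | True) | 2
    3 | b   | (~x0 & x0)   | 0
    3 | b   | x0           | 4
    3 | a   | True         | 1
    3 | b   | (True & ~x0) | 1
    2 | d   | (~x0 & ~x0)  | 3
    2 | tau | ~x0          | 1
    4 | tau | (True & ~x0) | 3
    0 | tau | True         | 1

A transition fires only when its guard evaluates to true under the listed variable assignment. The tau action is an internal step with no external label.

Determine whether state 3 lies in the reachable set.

After dropping false guards: 8 live edges.
Layer 0: {0}
Layer 1: {1}  total {0,1}
Layer 2: {4}  total {0,1,4}
Layer 3: {3}  total {0,1,3,4}
Reachable = {0,1,3,4}
trace reaching 3: tau·tau·tau

Answer: REACHABLE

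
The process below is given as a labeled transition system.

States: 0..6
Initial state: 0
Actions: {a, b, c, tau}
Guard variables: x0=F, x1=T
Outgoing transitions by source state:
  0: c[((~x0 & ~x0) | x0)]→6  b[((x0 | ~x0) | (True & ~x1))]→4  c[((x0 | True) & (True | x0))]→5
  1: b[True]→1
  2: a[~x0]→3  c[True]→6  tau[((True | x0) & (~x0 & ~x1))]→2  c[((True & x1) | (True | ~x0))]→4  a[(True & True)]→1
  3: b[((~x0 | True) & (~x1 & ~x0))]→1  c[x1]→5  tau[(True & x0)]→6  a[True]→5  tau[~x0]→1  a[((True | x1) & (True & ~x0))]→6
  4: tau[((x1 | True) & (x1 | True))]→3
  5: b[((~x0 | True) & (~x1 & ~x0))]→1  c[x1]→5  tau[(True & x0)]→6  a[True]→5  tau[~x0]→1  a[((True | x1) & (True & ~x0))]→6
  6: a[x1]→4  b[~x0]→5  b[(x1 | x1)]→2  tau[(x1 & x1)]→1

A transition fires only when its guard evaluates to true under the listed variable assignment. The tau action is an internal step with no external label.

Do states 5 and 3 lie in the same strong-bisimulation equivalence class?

Refine partition for ~:
  P[0] = {{0,1,2,3,4,5,6}}
  P[1] = {{0},{1},{2},{3,5},{4},{6}}
stable after 2 split(s): 6 block(s)
5∈{3,5}, 3∈{3,5}

Answer: BISIMILAR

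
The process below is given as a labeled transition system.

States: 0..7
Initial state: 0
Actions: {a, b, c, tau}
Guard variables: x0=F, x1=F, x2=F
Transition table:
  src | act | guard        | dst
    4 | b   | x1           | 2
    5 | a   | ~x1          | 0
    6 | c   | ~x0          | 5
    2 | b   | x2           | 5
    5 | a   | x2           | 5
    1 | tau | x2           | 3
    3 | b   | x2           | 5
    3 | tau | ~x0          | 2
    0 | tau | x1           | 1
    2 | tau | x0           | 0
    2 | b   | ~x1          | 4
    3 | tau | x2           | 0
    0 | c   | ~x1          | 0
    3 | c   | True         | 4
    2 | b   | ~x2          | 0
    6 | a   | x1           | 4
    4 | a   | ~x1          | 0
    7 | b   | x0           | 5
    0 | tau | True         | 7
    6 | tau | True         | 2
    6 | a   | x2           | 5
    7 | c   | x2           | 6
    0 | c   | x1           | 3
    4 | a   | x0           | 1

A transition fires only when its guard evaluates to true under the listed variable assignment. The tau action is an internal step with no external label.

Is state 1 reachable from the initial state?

Guard filter leaves 10 enabled edge(s).
L0 = {0}
L1 = {7}  now seen {0,7}
R = {0,7}

Answer: UNREACHABLE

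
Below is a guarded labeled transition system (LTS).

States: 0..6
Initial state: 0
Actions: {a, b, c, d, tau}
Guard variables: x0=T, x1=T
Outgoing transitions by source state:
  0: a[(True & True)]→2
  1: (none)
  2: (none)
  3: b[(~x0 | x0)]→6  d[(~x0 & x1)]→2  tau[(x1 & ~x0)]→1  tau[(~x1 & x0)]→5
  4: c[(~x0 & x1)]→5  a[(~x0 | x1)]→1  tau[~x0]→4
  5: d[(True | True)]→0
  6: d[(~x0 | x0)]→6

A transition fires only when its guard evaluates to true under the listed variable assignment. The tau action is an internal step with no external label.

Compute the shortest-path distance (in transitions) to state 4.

Answer: UNREACHABLE

Trace:
BFS to 4:
  Layer 0: {0}
  Layer 1: {2}
4 never appears.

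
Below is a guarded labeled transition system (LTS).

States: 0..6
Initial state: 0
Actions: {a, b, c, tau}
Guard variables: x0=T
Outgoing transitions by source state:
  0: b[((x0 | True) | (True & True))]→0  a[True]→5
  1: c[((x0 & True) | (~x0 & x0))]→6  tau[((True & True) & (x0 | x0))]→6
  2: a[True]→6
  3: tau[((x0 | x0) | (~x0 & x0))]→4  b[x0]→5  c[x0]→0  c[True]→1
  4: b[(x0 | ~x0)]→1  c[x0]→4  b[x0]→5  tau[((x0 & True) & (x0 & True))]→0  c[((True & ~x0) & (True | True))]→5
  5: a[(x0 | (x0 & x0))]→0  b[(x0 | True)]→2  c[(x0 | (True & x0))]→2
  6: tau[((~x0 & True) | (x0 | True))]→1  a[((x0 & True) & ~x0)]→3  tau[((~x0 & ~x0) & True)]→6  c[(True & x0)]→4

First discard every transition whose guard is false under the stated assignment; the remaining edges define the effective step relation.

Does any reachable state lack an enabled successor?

Reachable = {0,1,2,4,5,6}
  0: a→5  b→0  [2 exit(s)]
  1: c→6  tau→6  [2 exit(s)]
  2: a→6  [1 exit(s)]
  4: b→1  b→5  c→4  tau→0  [4 exit(s)]
  5: a→0  b→2  c→2  [3 exit(s)]
  6: c→4  tau→1  [2 exit(s)]

Answer: DEADLOCK-FREE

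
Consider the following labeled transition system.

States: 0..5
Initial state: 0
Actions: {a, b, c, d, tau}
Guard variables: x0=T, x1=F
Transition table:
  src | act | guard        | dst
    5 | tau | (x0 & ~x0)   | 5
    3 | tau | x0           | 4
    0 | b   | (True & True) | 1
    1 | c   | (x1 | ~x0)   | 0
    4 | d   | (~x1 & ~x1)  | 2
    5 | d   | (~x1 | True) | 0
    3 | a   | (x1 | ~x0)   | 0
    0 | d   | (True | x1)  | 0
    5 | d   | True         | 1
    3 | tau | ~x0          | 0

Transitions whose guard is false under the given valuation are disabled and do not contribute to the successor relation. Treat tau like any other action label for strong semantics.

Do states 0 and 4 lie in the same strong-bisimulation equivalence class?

Compute ~ classes (split until stable):
  P[0] = {{0,1,2,3,4,5}}
  P[1] = {{0},{1,2},{3},{4,5}}
  P[2] = {{0},{1,2},{3},{4},{5}}
Fixed point at round 3; 5 class(es).
0∈{0}, 4∈{4}

Answer: NOT BISIMILAR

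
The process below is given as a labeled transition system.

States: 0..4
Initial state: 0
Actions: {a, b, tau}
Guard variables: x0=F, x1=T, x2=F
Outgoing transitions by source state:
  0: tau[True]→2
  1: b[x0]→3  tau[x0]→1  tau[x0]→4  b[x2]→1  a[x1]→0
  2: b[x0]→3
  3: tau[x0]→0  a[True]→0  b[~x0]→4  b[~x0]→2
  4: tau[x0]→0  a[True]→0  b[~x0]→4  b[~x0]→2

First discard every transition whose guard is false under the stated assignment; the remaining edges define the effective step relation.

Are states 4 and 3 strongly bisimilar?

Answer: BISIMILAR

Analysis:
Compute ~ classes (split until stable):
  P[0] = {{0,1,2,3,4}}
  P[1] = {{0},{1},{2},{3,4}}
Fixed point at round 2; 4 class(es).
[4]={3,4}  [3]={3,4}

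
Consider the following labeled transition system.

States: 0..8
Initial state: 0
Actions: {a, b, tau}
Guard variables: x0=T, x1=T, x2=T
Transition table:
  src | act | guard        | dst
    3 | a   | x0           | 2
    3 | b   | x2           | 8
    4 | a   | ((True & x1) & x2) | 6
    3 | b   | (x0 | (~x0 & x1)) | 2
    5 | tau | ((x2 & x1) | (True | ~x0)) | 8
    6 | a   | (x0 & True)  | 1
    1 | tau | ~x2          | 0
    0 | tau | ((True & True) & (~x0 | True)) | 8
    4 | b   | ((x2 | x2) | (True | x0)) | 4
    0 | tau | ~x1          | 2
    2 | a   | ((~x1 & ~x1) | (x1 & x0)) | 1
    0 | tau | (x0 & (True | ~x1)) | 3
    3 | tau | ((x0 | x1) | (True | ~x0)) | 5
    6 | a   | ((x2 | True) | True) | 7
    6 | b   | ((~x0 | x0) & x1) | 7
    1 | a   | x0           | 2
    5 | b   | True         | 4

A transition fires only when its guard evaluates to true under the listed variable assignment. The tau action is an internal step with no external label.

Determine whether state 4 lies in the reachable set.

Answer: REACHABLE

Working:
15 transition(s) survive guard evaluation.
L0 = {0}
L1 = {3,8}  now seen {0,3,8}
L2 = {2,5}  now seen {0,2,3,5,8}
L3 = {1,4}  now seen {0,1,2,3,4,5,8}
L4 = {6}  now seen {0,1,2,3,4,5,6,8}
L5 = {7}  now seen {0,1,2,3,4,5,6,7,8}
R = {0,1,2,3,4,5,6,7,8}
witness 4: tau·tau·b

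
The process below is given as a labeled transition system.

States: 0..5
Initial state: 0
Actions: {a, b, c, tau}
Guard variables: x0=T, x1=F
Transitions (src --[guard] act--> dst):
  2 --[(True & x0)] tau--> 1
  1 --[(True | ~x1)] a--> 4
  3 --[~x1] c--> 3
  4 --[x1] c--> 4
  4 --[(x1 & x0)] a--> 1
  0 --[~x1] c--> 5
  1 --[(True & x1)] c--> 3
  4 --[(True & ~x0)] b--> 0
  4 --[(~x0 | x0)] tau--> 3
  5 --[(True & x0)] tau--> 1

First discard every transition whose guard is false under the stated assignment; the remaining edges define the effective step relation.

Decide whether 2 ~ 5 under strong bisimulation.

Answer: BISIMILAR

Trace:
Refine partition for ~:
  P[0] = {{0,1,2,3,4,5}}
  P[1] = {{0,3},{1},{2,4,5}}
  P[2] = {{0},{1},{2,5},{3},{4}}
5 equivalence class(es) (converged in 3)
[2]={2,5}  [5]={2,5}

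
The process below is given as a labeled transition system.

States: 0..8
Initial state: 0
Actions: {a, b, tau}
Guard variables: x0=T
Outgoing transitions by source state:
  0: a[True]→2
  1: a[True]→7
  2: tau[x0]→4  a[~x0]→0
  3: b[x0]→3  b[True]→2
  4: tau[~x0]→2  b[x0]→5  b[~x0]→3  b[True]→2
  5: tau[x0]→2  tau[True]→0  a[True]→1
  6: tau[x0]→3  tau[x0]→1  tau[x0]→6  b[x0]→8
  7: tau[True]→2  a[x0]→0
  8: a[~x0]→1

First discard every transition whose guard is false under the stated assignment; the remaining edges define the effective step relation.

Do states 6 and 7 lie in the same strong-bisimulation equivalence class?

Bisimulation quotient by refinement:
  round 0: {{0,1,2,3,4,5,6,7,8}}
  round 1: {{0,1},{2},{3,4},{5,7},{6},{8}}
  round 2: {{0},{1},{2},{3},{4},{5},{6},{7},{8}}
stable after 3 split(s): 9 block(s)
6∈{6}, 7∈{7}

Answer: NOT BISIMILAR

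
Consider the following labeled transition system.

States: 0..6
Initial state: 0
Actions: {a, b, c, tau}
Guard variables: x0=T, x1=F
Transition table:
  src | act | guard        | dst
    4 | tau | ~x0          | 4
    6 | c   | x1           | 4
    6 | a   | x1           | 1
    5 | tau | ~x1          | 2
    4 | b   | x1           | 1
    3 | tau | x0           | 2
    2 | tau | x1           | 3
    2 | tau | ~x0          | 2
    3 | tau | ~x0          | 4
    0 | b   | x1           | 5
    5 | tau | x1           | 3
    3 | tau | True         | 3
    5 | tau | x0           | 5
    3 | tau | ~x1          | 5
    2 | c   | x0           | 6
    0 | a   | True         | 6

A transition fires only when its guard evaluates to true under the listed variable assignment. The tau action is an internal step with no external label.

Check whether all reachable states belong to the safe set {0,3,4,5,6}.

Answer: INVARIANT HOLDS

Analysis:
Safe = {0,3,4,5,6}
R = {0,6}
  0: ✓
  6: ✓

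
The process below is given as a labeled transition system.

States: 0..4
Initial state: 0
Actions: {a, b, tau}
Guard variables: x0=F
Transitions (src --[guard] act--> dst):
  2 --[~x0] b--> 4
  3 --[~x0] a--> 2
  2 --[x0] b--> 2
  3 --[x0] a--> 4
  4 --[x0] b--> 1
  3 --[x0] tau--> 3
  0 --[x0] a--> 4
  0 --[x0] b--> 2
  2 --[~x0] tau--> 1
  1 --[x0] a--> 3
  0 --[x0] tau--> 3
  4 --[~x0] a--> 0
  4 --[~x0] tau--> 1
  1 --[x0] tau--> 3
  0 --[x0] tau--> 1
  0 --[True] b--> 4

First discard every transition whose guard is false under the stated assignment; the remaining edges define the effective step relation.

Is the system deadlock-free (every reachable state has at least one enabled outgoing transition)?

R = {0,1,4}
  0: b→4  [1 exit(s)]
  1: ∅  [no exit]
  4: a→0  tau→1  [2 exit(s)]
Path to 1: b·tau

Answer: DEADLOCK at state 1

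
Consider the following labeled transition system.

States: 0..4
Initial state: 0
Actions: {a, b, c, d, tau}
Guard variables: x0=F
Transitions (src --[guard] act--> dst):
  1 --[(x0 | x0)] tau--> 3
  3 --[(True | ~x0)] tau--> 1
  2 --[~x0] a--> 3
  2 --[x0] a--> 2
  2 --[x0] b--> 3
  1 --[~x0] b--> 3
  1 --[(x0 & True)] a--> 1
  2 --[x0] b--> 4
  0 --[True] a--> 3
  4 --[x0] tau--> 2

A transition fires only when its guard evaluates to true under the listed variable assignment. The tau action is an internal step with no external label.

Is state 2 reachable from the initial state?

Answer: UNREACHABLE

Analysis:
Guard filter leaves 4 enabled edge(s).
depth 0: {0}
depth 1: {3}  cumulative {0,3}
depth 2: {1}  cumulative {0,1,3}
R = {0,1,3}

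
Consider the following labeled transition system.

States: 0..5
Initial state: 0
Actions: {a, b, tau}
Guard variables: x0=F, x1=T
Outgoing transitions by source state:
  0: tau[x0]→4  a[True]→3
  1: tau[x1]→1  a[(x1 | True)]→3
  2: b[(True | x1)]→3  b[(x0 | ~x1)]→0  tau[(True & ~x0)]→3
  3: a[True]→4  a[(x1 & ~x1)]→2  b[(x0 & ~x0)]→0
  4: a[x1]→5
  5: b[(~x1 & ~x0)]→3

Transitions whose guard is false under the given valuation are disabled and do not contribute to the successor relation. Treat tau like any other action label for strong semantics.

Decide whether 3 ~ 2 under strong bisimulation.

Bisimulation quotient by refinement:
  round 0: {{0,1,2,3,4,5}}
  round 1: {{0,3,4},{1},{2},{5}}
  round 2: {{0,3},{1},{2},{4},{5}}
  round 3: {{0},{1},{2},{3},{4},{5}}
6 equivalence class(es) (converged in 4)
[3]={3}  [2]={2}

Answer: NOT BISIMILAR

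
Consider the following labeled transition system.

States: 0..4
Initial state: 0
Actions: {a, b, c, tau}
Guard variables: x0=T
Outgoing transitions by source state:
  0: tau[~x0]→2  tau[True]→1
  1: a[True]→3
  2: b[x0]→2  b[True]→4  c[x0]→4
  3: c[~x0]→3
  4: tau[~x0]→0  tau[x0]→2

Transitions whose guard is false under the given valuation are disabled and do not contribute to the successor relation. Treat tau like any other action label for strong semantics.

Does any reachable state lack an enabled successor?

Answer: DEADLOCK at state 3

Working:
Reach set: {0,1,3}
  0: tau→1  [1 exit(s)]
  1: a→3  [1 exit(s)]
  3: ∅  [deadlock]
witness 3: tau·a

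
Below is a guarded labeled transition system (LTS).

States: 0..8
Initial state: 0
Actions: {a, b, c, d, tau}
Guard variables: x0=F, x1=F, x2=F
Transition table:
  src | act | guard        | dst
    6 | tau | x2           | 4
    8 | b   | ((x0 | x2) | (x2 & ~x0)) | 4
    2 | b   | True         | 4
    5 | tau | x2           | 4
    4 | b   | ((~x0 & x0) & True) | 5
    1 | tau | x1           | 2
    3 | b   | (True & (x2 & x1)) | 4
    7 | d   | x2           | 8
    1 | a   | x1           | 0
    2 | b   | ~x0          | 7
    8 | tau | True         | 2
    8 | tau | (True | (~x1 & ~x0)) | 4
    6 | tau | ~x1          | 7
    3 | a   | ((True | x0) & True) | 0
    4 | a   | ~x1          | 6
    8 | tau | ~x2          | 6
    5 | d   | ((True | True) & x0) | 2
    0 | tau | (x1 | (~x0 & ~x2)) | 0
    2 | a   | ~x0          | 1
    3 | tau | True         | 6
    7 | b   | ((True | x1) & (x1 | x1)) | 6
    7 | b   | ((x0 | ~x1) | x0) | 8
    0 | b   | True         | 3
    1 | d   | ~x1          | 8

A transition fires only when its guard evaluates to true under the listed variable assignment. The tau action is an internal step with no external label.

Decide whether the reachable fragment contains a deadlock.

Answer: DEADLOCK-FREE

Working:
Reach set: {0,1,2,3,4,6,7,8}
  0: b→3  tau→0  [deg 2]
  1: d→8  [deg 1]
  2: a→1  b→4  b→7  [deg 3]
  3: a→0  tau→6  [deg 2]
  4: a→6  [deg 1]
  6: tau→7  [deg 1]
  7: b→8  [deg 1]
  8: tau→2  tau→4  tau→6  [deg 3]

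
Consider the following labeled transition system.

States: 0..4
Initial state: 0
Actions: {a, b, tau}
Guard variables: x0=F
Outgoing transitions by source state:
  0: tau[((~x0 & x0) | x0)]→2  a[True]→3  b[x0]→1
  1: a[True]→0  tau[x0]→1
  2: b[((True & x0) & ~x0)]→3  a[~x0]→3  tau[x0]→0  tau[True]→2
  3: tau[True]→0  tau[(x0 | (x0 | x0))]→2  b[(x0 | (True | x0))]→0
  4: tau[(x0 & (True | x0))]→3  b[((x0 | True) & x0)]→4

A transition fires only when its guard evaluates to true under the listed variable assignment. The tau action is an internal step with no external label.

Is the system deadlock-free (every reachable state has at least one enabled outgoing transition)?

Reach set: {0,3}
  0: a→3  [1 out]
  3: b→0  tau→0  [2 out]

Answer: DEADLOCK-FREE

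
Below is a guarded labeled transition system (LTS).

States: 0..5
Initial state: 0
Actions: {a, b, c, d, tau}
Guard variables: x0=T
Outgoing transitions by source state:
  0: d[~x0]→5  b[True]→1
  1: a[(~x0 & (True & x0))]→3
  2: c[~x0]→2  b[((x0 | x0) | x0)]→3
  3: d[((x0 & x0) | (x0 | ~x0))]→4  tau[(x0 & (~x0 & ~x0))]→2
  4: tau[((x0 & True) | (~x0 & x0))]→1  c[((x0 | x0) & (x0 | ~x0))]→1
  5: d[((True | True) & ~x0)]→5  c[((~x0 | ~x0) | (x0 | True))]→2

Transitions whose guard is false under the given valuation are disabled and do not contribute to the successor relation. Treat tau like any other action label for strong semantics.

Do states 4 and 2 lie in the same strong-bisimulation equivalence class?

Answer: NOT BISIMILAR

Working:
Refine partition for ~:
  π0 = {{0,1,2,3,4,5}}
  π1 = {{0,2},{1},{3},{4},{5}}
  π2 = {{0},{1},{2},{3},{4},{5}}
stable after 3 split(s): 6 block(s)
class of 4: {4}; class of 2: {2}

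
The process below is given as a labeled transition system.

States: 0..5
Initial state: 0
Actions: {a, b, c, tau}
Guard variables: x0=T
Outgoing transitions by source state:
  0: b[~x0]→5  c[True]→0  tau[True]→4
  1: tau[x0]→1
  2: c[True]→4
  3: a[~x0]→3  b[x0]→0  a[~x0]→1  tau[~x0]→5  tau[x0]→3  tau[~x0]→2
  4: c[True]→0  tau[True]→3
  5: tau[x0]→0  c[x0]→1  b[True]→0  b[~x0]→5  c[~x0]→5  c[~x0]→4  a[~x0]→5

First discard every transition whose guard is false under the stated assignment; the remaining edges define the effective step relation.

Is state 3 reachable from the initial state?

11 transition(s) survive guard evaluation.
depth 0: {0}
depth 1: {4}  cumulative {0,4}
depth 2: {3}  cumulative {0,3,4}
R = {0,3,4}
trace reaching 3: tau·tau

Answer: REACHABLE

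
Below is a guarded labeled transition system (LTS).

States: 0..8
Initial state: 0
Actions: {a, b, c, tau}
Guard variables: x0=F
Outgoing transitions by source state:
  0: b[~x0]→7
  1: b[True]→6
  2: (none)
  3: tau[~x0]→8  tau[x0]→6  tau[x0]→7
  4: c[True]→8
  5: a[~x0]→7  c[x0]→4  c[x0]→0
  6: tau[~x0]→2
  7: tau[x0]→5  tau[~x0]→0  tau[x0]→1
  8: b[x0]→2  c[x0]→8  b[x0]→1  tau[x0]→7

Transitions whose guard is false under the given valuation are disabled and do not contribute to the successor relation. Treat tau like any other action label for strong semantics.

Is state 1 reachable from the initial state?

Answer: UNREACHABLE

Working:
After dropping false guards: 7 live edges.
depth 0: {0}
depth 1: {7}  cumulative {0,7}
R = {0,7}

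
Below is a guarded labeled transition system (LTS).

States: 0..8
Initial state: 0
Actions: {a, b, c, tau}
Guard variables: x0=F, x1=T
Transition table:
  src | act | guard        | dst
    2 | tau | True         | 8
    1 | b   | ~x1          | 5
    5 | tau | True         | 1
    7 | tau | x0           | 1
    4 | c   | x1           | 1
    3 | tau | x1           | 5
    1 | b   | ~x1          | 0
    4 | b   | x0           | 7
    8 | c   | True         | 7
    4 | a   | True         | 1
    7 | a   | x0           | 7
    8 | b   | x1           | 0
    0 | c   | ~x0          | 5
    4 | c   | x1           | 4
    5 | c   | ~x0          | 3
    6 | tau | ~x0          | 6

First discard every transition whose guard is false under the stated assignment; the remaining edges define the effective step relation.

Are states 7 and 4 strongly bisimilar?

Refine partition for ~:
  round 0: {{0,1,2,3,4,5,6,7,8}}
  round 1: {{0},{1,7},{2,3,6},{4},{5},{8}}
  round 2: {{0},{1,7},{2},{3},{4},{5},{6},{8}}
Fixed point at round 3; 8 class(es).
[7]={1,7}  [4]={4}

Answer: NOT BISIMILAR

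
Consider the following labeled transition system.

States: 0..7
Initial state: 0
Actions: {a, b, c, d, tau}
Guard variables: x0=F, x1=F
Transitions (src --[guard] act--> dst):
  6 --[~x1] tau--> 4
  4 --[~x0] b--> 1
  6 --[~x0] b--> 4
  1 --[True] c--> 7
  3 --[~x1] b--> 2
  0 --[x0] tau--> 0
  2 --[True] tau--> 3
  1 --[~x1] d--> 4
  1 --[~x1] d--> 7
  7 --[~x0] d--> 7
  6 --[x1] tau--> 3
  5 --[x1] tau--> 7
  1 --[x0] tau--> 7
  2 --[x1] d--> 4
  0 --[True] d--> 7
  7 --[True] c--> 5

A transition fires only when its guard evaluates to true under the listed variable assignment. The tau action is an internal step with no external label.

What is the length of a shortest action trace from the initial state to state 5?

Answer: 2

Trace:
Breadth-first toward 5:
  L0 = {0}
  L1 = {7}
  L2 = {5}
5 enters at depth 2; path d·c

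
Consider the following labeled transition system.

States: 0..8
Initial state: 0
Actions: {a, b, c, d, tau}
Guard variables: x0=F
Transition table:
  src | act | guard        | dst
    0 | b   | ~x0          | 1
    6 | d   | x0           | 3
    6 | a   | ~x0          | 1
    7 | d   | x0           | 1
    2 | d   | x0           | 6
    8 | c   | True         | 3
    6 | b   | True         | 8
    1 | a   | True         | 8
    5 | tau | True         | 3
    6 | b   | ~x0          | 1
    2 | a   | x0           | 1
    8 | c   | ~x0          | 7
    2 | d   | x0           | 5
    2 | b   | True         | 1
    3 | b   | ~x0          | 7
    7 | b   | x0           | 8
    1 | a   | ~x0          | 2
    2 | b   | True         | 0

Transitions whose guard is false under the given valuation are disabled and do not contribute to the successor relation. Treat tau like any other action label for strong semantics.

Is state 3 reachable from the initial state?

Answer: REACHABLE

Working:
After dropping false guards: 12 live edges.
Layer 0: {0}
Layer 1: {1}  cumulative {0,1}
Layer 2: {2,8}  cumulative {0,1,2,8}
Layer 3: {3,7}  cumulative {0,1,2,3,7,8}
R = {0,1,2,3,7,8}
witness 3: b·a·c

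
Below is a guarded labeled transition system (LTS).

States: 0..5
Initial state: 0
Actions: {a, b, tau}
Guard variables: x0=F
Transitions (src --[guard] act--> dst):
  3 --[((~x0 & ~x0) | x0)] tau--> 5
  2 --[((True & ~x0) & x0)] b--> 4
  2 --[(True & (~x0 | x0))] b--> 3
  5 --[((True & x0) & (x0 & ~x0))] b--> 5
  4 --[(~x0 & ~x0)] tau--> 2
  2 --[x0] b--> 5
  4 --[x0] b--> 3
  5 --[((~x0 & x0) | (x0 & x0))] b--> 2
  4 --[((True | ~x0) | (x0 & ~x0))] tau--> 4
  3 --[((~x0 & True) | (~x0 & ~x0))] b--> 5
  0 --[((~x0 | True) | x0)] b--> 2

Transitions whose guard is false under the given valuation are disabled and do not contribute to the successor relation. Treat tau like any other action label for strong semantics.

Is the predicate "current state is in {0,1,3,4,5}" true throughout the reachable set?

Allowed set {0,1,3,4,5}
R = {0,2,3,5}
  0: ok
  2: VIOLATES
  3: ok
  5: ok
witness against invariant: b → 2

Answer: INVARIANT VIOLATED at state 2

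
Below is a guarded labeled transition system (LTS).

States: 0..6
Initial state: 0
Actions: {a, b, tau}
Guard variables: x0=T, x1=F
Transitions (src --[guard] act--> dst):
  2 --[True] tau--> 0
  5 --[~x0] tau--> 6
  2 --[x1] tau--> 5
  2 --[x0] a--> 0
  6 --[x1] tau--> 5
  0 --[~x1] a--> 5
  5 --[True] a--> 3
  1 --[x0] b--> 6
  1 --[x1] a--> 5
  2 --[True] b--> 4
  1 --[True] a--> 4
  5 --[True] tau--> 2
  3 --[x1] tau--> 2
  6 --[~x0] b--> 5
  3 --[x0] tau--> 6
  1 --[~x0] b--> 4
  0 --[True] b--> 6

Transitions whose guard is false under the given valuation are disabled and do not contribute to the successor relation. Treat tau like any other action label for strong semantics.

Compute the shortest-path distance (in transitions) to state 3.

Breadth-first toward 3:
  L0 = {0}
  L1 = {5,6}
  L2 = {2,3}
depth(3)=2, e.g. a·a

Answer: 2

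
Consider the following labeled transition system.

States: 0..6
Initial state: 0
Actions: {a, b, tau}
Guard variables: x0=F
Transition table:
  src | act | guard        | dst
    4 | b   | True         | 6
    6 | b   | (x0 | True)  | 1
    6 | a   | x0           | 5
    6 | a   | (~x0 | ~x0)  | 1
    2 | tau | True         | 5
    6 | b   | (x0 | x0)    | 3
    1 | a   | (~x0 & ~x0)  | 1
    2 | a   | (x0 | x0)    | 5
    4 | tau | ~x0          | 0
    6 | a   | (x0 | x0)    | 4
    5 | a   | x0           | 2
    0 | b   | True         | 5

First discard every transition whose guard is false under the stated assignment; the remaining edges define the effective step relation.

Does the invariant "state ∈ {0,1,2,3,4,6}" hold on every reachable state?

Safe = {0,1,2,3,4,6}
R = {0,5}
  0: safe
  5: ✗ unsafe
counterexample path to 5: b

Answer: INVARIANT VIOLATED at state 5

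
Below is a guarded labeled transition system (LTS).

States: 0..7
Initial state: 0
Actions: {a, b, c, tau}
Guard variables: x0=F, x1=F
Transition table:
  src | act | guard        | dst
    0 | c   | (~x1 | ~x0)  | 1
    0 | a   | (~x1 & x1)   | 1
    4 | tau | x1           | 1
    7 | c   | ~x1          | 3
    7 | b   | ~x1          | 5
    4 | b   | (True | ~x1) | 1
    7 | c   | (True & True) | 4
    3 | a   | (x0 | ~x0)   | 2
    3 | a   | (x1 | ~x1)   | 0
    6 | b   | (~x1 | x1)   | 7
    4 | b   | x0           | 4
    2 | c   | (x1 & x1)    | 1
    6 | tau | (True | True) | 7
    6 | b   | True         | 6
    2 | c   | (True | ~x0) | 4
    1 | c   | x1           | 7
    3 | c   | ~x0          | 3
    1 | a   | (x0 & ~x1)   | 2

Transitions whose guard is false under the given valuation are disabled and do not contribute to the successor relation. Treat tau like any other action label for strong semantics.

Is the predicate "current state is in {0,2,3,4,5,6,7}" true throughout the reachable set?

Answer: INVARIANT VIOLATED at state 1

Analysis:
Inv-set: {0,2,3,4,5,6,7}
R = {0,1}
  0: ok
  1: outside
counterexample path to 1: c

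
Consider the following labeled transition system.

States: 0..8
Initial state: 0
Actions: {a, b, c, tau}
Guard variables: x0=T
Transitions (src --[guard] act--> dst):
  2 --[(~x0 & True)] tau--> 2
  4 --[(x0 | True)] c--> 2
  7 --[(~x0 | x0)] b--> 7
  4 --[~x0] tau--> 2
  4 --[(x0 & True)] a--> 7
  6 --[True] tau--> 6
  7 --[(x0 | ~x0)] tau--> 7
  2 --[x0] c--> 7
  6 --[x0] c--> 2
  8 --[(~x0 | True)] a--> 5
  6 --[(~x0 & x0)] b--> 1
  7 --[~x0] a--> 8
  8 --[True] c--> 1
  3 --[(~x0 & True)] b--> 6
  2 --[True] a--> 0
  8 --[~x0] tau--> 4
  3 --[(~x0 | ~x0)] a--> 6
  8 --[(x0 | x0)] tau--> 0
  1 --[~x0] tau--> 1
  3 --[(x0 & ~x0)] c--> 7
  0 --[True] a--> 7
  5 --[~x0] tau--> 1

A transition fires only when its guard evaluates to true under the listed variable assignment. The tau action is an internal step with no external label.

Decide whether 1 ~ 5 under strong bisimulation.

Answer: BISIMILAR

Analysis:
Compute ~ classes (split until stable):
  round 0: {{0,1,2,3,4,5,6,7,8}}
  round 1: {{0},{1,3,5},{2,4},{6},{7},{8}}
  round 2: {{0},{1,3,5},{2},{4},{6},{7},{8}}
stable after 3 split(s): 7 block(s)
class of 1: {1,3,5}; class of 5: {1,3,5}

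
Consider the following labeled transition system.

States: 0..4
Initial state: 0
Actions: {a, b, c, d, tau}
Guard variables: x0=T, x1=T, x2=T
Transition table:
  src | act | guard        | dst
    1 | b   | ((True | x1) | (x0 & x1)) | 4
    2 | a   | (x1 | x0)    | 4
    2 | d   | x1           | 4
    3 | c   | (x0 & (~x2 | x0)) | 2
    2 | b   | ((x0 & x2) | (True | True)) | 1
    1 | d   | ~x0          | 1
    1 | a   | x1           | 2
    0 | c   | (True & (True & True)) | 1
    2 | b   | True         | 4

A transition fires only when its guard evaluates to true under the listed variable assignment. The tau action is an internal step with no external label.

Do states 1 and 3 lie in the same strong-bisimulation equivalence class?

Refine partition for ~:
  π0 = {{0,1,2,3,4}}
  π1 = {{0,3},{1},{2},{4}}
  π2 = {{0},{1},{2},{3},{4}}
Fixed point at round 3; 5 class(es).
1∈{1}, 3∈{3}

Answer: NOT BISIMILAR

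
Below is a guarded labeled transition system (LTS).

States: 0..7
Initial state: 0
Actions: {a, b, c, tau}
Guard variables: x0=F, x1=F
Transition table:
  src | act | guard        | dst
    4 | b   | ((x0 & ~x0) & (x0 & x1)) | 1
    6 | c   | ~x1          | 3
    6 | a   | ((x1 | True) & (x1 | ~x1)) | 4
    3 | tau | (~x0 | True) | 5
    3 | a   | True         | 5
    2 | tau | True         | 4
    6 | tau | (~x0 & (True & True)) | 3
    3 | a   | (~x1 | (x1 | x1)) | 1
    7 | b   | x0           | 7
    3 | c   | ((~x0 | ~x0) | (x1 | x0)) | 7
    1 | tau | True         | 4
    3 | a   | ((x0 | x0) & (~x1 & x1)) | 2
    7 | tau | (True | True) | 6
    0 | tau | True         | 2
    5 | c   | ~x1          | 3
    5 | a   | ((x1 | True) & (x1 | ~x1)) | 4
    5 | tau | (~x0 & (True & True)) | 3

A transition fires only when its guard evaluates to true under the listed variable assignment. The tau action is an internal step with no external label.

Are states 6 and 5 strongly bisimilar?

Answer: BISIMILAR

Working:
Compute ~ classes (split until stable):
  round 0: {{0,1,2,3,4,5,6,7}}
  round 1: {{0,1,2,7},{3,5,6},{4}}
  round 2: {{0},{1,2},{3},{4},{5,6},{7}}
6 equivalence class(es) (converged in 3)
[6]={5,6}  [5]={5,6}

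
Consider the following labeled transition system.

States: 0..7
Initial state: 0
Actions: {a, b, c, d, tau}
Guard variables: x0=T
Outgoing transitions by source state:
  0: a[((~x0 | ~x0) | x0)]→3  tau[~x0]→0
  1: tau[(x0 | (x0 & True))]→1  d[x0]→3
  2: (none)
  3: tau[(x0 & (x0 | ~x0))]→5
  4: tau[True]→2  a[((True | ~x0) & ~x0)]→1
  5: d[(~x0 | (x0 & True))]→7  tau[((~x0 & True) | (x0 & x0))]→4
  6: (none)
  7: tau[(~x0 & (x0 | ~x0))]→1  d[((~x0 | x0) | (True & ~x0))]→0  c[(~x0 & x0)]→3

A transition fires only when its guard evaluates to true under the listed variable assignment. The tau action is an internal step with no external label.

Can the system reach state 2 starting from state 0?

8 transition(s) survive guard evaluation.
depth 0: {0}
depth 1: {3}  now seen {0,3}
depth 2: {5}  now seen {0,3,5}
depth 3: {4,7}  now seen {0,3,4,5,7}
depth 4: {2}  now seen {0,2,3,4,5,7}
Reach set: {0,2,3,4,5,7}
trace reaching 2: a·tau·tau·tau

Answer: REACHABLE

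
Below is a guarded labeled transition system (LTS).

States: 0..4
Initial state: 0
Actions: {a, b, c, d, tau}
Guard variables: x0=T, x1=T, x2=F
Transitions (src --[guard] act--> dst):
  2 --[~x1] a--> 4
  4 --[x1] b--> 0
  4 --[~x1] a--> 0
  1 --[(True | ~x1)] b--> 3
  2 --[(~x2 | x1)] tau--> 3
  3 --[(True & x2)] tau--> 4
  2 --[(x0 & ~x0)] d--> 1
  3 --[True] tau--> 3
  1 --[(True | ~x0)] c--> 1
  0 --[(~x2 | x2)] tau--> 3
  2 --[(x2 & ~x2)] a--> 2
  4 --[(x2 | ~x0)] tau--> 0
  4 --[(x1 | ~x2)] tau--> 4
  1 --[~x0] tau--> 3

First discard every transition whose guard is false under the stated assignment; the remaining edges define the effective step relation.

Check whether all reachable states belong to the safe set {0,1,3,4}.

Allowed set {0,1,3,4}
Reachable = {0,3}
  0: ✓
  3: ✓

Answer: INVARIANT HOLDS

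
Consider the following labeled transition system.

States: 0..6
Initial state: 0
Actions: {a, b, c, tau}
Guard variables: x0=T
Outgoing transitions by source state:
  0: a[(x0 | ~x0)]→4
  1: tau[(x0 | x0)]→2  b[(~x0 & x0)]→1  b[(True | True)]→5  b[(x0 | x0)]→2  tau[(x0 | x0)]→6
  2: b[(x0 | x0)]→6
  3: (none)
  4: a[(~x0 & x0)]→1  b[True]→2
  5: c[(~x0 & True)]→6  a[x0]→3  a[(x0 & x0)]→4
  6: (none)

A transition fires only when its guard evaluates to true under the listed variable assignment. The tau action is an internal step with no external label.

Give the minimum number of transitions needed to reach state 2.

BFS to 2:
  depth 0: {0}
  depth 1: {4}
  depth 2: {2}
depth(2)=2, e.g. a·b

Answer: 2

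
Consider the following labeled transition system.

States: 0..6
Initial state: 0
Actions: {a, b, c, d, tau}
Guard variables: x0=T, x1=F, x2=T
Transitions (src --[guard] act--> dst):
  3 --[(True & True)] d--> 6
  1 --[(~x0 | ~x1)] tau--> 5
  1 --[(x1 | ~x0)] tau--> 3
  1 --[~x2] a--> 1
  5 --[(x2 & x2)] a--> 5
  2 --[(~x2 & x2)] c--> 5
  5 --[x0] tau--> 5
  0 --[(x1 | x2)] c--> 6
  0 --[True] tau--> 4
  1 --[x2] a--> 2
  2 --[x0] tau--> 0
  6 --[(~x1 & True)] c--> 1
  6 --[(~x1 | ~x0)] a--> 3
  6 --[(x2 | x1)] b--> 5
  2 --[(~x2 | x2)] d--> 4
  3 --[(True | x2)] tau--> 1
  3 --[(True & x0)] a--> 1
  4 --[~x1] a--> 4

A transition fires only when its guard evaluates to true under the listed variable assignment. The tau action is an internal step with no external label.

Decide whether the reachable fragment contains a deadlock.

R = {0,1,2,3,4,5,6}
  0: c→6  tau→4  [2 exit(s)]
  1: a→2  tau→5  [2 exit(s)]
  2: d→4  tau→0  [2 exit(s)]
  3: a→1  d→6  tau→1  [3 exit(s)]
  4: a→4  [1 exit(s)]
  5: a→5  tau→5  [2 exit(s)]
  6: a→3  b→5  c→1  [3 exit(s)]

Answer: DEADLOCK-FREE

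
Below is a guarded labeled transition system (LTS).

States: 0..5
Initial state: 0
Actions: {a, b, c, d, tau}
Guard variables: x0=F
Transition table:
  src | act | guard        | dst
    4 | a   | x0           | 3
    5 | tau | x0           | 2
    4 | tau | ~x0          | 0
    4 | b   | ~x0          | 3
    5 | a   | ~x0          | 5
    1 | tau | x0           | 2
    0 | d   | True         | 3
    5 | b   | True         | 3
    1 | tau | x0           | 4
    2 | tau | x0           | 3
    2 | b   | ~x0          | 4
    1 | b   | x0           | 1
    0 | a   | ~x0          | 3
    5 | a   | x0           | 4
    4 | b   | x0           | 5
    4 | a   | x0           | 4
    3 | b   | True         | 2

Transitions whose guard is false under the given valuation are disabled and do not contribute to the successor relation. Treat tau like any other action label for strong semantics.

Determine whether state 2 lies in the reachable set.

Answer: REACHABLE

Analysis:
Guard filter leaves 8 enabled edge(s).
L0 = {0}
L1 = {3}  total {0,3}
L2 = {2}  total {0,2,3}
L3 = {4}  total {0,2,3,4}
R = {0,2,3,4}
trace reaching 2: d·b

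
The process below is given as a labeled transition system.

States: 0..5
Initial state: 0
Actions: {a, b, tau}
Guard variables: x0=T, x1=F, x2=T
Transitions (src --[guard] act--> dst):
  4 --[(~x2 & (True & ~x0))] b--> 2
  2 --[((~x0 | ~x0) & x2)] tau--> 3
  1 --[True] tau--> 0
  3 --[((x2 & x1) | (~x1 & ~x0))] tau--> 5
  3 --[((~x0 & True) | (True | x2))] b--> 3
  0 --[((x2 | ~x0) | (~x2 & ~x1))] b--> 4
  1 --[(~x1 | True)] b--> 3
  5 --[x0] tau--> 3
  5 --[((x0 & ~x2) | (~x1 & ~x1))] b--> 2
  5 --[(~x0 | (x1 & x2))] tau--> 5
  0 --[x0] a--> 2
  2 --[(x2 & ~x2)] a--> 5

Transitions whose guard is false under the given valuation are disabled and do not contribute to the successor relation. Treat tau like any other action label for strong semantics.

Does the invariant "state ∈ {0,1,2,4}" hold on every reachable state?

Answer: INVARIANT HOLDS

Analysis:
Inv-set: {0,1,2,4}
Reach set: {0,2,4}
  0: ok
  2: ok
  4: ok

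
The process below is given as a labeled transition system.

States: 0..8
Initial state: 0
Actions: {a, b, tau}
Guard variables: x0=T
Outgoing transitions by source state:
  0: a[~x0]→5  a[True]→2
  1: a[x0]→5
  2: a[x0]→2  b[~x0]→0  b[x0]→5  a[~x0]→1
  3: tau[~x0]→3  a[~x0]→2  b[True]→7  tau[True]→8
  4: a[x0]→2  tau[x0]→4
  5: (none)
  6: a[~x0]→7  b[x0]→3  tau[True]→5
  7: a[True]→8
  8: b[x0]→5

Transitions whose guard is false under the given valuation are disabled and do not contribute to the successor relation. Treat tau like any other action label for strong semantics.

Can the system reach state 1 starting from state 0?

Guard filter leaves 12 enabled edge(s).
Layer 0: {0}
Layer 1: {2}  total {0,2}
Layer 2: {5}  total {0,2,5}
Reachable = {0,2,5}

Answer: UNREACHABLE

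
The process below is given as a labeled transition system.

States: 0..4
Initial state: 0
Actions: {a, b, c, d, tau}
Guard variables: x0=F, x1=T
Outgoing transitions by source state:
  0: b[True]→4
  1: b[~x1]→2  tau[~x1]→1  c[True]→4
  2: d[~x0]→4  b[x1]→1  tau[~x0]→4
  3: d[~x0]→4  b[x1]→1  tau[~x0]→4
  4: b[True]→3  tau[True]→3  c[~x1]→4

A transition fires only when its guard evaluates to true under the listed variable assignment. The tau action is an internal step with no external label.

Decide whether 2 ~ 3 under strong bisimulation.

Answer: BISIMILAR

Analysis:
Compute ~ classes (split until stable):
  π0 = {{0,1,2,3,4}}
  π1 = {{0},{1},{2,3},{4}}
Fixed point at round 2; 4 class(es).
class of 2: {2,3}; class of 3: {2,3}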